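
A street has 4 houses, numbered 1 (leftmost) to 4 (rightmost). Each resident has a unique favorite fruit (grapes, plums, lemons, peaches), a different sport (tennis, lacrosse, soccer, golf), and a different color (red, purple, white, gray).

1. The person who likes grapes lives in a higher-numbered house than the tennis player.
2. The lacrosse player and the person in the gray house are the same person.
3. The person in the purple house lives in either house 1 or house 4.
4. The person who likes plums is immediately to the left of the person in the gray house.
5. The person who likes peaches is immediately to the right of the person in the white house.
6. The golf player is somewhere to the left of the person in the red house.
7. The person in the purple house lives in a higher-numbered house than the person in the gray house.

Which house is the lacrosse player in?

By clue 7, the person in the purple house is in house 4.
That leaves white as the color for house 1.
By clue 5, the person who likes peaches is in house 2.
House 4 sport: only soccer fits.
From clue 4, the person in the gray house must be in house 2.
So house 1 gets plums for favorite fruit.
House 3's color must be red (nothing else left).
Clue 2: the lacrosse player is in house 2.
That leaves golf as the sport for house 1.
House 3 sport: only tennis fits.
Clue 1 places the person who likes grapes in house 4.
The only favorite fruit still possible for house 3 is lemons.
So: house 1 = plums/golf/white, house 2 = peaches/lacrosse/gray, house 3 = lemons/tennis/red, house 4 = grapes/soccer/purple.

2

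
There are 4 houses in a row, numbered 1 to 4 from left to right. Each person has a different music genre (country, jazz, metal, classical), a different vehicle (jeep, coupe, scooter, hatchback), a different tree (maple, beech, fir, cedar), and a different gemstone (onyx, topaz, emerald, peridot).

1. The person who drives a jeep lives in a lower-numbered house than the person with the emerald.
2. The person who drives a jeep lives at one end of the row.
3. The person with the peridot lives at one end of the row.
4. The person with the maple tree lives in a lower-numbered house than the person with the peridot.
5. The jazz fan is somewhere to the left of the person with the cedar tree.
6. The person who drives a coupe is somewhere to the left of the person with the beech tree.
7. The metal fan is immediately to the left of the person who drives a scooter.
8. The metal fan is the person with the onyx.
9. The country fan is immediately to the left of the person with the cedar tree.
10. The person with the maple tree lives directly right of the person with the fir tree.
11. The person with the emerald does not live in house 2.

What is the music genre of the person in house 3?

country

By clue 2, the person who drives a jeep is in house 1.
Clue 4: the person with the peridot is in house 4.
That leaves classical as the music genre for house 4.
House 1 tree: only fir fits.
From clue 10, the person with the maple tree must be in house 2.
So house 3 gets emerald for gemstone.
House 4's vehicle must be hatchback (nothing else left).
The country fan is narrowed to house 2 or 3; consider each.
Placing it in house 2 leads to a contradiction, so it's in house 3.
Clue 9: the person with the cedar tree is in house 4.
House 3's tree must be beech (nothing else left).
Clue 6: the person who drives a coupe is in house 2.
House 3's vehicle must be scooter (nothing else left).
Clue 7: the metal fan is in house 2.
The person with the onyx is in house 2 (clue 8).
That leaves jazz as the music genre for house 1.
So house 1 gets topaz for gemstone.
So: house 1 = jazz/jeep/fir/topaz, house 2 = metal/coupe/maple/onyx, house 3 = country/scooter/beech/emerald, house 4 = classical/hatchback/cedar/peridot.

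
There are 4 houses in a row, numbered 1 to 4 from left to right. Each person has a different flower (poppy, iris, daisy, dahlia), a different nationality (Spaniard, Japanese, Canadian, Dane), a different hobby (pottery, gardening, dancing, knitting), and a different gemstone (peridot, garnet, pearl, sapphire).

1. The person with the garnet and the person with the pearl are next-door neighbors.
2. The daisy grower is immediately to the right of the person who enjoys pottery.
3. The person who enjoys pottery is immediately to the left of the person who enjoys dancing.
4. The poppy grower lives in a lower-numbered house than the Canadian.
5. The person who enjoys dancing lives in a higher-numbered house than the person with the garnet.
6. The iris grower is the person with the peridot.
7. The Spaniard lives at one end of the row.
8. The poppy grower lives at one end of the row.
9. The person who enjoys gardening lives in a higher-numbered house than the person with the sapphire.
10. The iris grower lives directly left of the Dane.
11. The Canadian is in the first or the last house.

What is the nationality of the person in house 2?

Japanese

From clue 8, the poppy grower must be in house 1.
Clue 11: the Canadian is in house 4.
Clue 10 places the iris grower in house 2.
The Dane is in house 3 (clue 10).
That leaves Spaniard as the nationality for house 1.
The only nationality still possible for house 2 is Japanese.
That leaves pearl as the gemstone for house 4.
The person with the garnet is in house 3 (clue 1).
The person who enjoys dancing is in house 4 (clue 5).
From clue 6, the person with the peridot must be in house 2.
House 1's hobby must be knitting (nothing else left).
That leaves sapphire as the gemstone for house 1.
The person who enjoys pottery is in house 3 (clue 3).
House 2's hobby must be gardening (nothing else left).
Clue 2 places the daisy grower in house 4.
The only flower still possible for house 3 is dahlia.
So: house 1 = poppy/Spaniard/knitting/sapphire, house 2 = iris/Japanese/gardening/peridot, house 3 = dahlia/Dane/pottery/garnet, house 4 = daisy/Canadian/dancing/pearl.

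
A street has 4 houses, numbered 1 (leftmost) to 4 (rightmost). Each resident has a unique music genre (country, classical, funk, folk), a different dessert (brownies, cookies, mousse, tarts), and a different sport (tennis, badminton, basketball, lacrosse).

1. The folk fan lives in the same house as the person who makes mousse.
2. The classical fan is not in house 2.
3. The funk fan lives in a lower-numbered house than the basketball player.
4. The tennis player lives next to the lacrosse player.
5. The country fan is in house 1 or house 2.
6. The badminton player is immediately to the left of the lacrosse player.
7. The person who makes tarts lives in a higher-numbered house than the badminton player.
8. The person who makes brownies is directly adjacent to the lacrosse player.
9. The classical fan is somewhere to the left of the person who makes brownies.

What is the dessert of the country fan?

tarts

That leaves folk as the music genre for house 4.
By clue 1, the person who makes mousse is in house 4.
That leaves cookies as the dessert for house 1.
Clue 9: the classical fan is in house 1.
That leaves funk as the music genre for house 3.
Clue 3: the basketball player is in house 4.
House 2's music genre must be country (nothing else left).
The person who makes brownies is narrowed to house 2 or 3; consider each.
Placing it in house 2 leads to a contradiction, so it's in house 3.
From clue 8, the lacrosse player must be in house 2.
The only dessert still possible for house 2 is tarts.
House 3's sport must be tennis (nothing else left).
That leaves badminton as the sport for house 1.
So: house 1 = classical/cookies/badminton, house 2 = country/tarts/lacrosse, house 3 = funk/brownies/tennis, house 4 = folk/mousse/basketball.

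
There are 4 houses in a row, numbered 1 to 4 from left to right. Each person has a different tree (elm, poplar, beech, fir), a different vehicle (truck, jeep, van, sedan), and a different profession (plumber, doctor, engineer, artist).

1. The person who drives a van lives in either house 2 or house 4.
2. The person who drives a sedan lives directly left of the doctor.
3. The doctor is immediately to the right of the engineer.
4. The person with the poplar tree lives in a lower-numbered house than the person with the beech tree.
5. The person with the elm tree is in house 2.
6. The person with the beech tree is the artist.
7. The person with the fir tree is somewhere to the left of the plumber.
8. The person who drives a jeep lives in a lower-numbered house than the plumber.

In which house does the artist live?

The person with the elm tree is in house 2 (clue 5).
So house 4 gets beech for tree.
House 1 profession: only engineer fits.
From clue 3, the doctor must be in house 2.
From clue 6, the artist must be in house 4.
House 3 profession: only plumber fits.
The person who drives a sedan is in house 1 (clue 2).
By clue 7, the person with the fir tree is in house 1.
The only tree still possible for house 3 is poplar.
House 3's vehicle must be truck (nothing else left).
So house 4 gets van for vehicle.
So house 2 gets jeep for vehicle.
So: house 1 = fir/sedan/engineer, house 2 = elm/jeep/doctor, house 3 = poplar/truck/plumber, house 4 = beech/van/artist.

4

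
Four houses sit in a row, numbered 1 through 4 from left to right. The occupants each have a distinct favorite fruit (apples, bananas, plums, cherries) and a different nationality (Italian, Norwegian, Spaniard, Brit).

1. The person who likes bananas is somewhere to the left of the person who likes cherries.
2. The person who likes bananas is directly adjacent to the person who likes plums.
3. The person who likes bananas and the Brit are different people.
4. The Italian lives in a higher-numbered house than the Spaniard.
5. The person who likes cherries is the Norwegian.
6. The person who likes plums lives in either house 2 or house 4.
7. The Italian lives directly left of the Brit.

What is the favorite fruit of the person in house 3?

apples

That leaves Spaniard as the nationality for house 1.
The person who likes bananas is narrowed to house 1 or 3; consider each.
Placing it in house 3 leads to a contradiction, so it's in house 1.
Clue 2 places the person who likes plums in house 2.
House 2 nationality: only Italian fits.
By clue 7, the Brit is in house 3.
The only nationality still possible for house 4 is Norwegian.
Clue 5: the person who likes cherries is in house 4.
So house 3 gets apples for favorite fruit.
So: house 1 = bananas/Spaniard, house 2 = plums/Italian, house 3 = apples/Brit, house 4 = cherries/Norwegian.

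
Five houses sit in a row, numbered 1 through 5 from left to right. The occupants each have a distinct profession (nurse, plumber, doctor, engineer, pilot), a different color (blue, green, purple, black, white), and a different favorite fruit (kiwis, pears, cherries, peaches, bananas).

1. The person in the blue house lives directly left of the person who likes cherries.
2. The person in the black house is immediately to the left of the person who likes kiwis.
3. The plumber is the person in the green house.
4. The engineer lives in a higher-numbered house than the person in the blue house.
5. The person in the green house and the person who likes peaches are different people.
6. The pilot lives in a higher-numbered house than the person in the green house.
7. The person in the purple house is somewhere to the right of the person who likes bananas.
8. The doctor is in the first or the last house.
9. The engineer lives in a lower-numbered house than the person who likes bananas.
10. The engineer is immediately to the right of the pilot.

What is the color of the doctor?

purple

By clue 10, the engineer is in house 3.
Clue 10: the pilot is in house 2.
By clue 6, the person in the green house is in house 1.
From clue 9, the person who likes bananas must be in house 4.
From clue 1, the person who likes cherries must be in house 3.
Clue 3: the plumber is in house 1.
By clue 7, the person in the purple house is in house 5.
So house 4 gets nurse for profession.
So house 5 gets doctor for profession.
So house 2 gets blue for color.
House 3's color must be white (nothing else left).
House 4's color must be black (nothing else left).
That leaves pears as the favorite fruit for house 1.
So house 2 gets peaches for favorite fruit.
So house 5 gets kiwis for favorite fruit.
So: house 1 = plumber/green/pears, house 2 = pilot/blue/peaches, house 3 = engineer/white/cherries, house 4 = nurse/black/bananas, house 5 = doctor/purple/kiwis.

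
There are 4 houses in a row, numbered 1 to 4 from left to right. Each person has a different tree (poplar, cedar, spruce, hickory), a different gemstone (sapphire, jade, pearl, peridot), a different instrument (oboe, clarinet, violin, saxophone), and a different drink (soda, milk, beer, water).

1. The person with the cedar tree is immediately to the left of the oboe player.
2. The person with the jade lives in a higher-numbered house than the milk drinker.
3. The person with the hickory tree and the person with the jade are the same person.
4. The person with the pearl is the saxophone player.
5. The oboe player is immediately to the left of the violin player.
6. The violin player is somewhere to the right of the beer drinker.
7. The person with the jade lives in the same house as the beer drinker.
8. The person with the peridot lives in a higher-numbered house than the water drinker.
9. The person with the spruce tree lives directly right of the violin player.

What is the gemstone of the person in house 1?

The person with the spruce tree is in house 4 (clue 9).
Clue 9 places the violin player in house 3.
House 4 drink: only soda fits.
The person with the cedar tree is in house 1 (clue 1).
Clue 6 places the beer drinker in house 2.
The person with the jade is in house 2 (clue 7).
The only instrument still possible for house 2 is oboe.
So house 3 gets water for drink.
By clue 3, the person with the hickory tree is in house 2.
By clue 8, the person with the peridot is in house 4.
The only tree still possible for house 3 is poplar.
That leaves sapphire as the gemstone for house 3.
House 1's drink must be milk (nothing else left).
By clue 4, the saxophone player is in house 1.
The only gemstone still possible for house 1 is pearl.
The only instrument still possible for house 4 is clarinet.
So: house 1 = cedar/pearl/saxophone/milk, house 2 = hickory/jade/oboe/beer, house 3 = poplar/sapphire/violin/water, house 4 = spruce/peridot/clarinet/soda.

pearl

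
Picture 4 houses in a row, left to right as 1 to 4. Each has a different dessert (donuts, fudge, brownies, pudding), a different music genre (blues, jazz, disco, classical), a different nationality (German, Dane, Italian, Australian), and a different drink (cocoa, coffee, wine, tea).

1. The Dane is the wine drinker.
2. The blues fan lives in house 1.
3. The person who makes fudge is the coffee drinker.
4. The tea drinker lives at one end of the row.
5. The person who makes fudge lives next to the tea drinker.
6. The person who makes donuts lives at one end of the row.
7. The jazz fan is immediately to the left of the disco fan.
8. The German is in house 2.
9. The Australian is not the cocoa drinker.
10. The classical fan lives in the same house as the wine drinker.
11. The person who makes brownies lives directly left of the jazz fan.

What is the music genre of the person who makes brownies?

blues

From clue 2, the blues fan must be in house 1.
Clue 8 places the German in house 2.
That leaves jazz as the music genre for house 2.
From clue 7, the disco fan must be in house 3.
From clue 11, the person who makes brownies must be in house 1.
House 4's music genre must be classical (nothing else left).
Clue 10: the wine drinker is in house 4.
That leaves donuts as the dessert for house 4.
So house 1 gets tea for drink.
Clue 1 places the Dane in house 4.
Clue 5: the person who makes fudge is in house 2.
House 3's dessert must be pudding (nothing else left).
The coffee drinker is in house 2 (clue 3).
That leaves cocoa as the drink for house 3.
The Australian is in house 1 (clue 9).
So house 3 gets Italian for nationality.
So: house 1 = brownies/blues/Australian/tea, house 2 = fudge/jazz/German/coffee, house 3 = pudding/disco/Italian/cocoa, house 4 = donuts/classical/Dane/wine.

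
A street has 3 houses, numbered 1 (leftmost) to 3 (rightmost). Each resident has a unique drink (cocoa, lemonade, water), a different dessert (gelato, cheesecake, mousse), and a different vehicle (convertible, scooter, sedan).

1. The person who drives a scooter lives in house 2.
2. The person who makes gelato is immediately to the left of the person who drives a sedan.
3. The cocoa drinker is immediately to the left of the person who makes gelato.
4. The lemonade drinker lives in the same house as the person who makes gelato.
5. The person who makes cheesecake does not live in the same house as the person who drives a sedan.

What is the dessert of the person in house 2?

gelato

By clue 1, the person who drives a scooter is in house 2.
The cocoa drinker is in house 1 (clue 3).
Clue 3: the person who makes gelato is in house 2.
Clue 4 places the lemonade drinker in house 2.
The only drink still possible for house 3 is water.
So house 1 gets convertible for vehicle.
House 3's vehicle must be sedan (nothing else left).
The person who makes cheesecake is in house 1 (clue 5).
House 3's dessert must be mousse (nothing else left).
So: house 1 = cocoa/cheesecake/convertible, house 2 = lemonade/gelato/scooter, house 3 = water/mousse/sedan.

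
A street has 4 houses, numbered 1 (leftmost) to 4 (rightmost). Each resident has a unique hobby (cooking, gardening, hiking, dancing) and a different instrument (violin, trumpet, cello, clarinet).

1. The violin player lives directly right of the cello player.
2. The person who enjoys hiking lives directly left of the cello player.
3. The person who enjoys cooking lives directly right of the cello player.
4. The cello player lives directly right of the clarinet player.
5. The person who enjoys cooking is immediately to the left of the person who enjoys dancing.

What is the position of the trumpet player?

The person who enjoys cooking is in house 3 (clue 5).
Clue 5 places the person who enjoys dancing in house 4.
Clue 3 places the cello player in house 2.
Clue 4: the clarinet player is in house 1.
Clue 1 places the violin player in house 3.
The person who enjoys hiking is in house 1 (clue 2).
House 2 hobby: only gardening fits.
The only instrument still possible for house 4 is trumpet.
So: house 1 = hiking/clarinet, house 2 = gardening/cello, house 3 = cooking/violin, house 4 = dancing/trumpet.

4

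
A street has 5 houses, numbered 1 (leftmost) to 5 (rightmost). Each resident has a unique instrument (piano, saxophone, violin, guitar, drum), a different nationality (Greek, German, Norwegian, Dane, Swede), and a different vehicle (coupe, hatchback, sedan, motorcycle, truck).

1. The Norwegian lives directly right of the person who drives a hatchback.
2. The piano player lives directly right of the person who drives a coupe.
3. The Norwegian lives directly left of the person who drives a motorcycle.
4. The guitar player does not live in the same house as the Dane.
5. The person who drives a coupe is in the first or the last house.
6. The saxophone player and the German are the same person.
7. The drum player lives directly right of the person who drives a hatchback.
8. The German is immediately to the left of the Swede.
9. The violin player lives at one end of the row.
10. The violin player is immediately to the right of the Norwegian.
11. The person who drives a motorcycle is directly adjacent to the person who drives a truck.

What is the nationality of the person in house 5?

From clue 5, the person who drives a coupe must be in house 1.
Clue 10 places the violin player in house 5.
From clue 10, the Norwegian must be in house 4.
From clue 1, the person who drives a hatchback must be in house 3.
By clue 2, the piano player is in house 2.
Clue 3 places the person who drives a motorcycle in house 5.
From clue 7, the drum player must be in house 4.
Clue 11 places the person who drives a truck in house 4.
The only vehicle still possible for house 2 is sedan.
The saxophone player is in house 1 (clue 6).
The German is in house 1 (clue 6).
Clue 8 places the Swede in house 2.
House 3's instrument must be guitar (nothing else left).
Clue 4: the Dane is in house 5.
House 3's nationality must be Greek (nothing else left).
So: house 1 = saxophone/German/coupe, house 2 = piano/Swede/sedan, house 3 = guitar/Greek/hatchback, house 4 = drum/Norwegian/truck, house 5 = violin/Dane/motorcycle.

Dane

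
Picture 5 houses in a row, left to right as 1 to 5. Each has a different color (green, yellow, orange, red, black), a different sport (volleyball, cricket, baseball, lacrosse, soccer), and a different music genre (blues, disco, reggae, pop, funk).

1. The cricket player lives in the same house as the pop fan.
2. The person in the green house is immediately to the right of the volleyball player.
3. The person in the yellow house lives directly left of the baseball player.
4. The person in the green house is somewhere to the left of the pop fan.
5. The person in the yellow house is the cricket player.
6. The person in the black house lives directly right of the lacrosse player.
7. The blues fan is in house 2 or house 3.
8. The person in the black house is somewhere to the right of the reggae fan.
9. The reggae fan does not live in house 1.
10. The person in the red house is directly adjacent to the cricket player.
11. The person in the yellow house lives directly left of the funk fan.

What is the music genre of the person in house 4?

That leaves disco as the music genre for house 1.
So house 1 gets orange for color.
The only music genre still possible for house 5 is funk.
From clue 11, the person in the yellow house must be in house 4.
By clue 3, the baseball player is in house 5.
The cricket player is in house 4 (clue 5).
House 2 color: only green fits.
That leaves lacrosse as the sport for house 2.
So house 3 gets soccer for sport.
Clue 1 places the pop fan in house 4.
Clue 6: the person in the black house is in house 3.
From clue 8, the reggae fan must be in house 2.
So house 5 gets red for color.
So house 1 gets volleyball for sport.
That leaves blues as the music genre for house 3.
So: house 1 = orange/volleyball/disco, house 2 = green/lacrosse/reggae, house 3 = black/soccer/blues, house 4 = yellow/cricket/pop, house 5 = red/baseball/funk.

pop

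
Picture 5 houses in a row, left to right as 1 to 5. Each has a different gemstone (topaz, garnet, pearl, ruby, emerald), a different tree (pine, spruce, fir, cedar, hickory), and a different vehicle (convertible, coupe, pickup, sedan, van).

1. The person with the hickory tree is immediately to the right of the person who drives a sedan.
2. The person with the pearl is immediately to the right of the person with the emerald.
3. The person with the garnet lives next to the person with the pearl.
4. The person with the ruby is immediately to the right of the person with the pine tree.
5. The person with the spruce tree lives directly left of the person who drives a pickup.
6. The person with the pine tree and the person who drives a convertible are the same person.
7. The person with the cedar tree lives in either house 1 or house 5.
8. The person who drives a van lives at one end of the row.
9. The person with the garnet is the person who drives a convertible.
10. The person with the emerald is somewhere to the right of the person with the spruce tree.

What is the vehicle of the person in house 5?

van

House 1 gemstone: only topaz fits.
The person with the cedar tree is narrowed to house 1 or 5; consider each.
Placing it in house 1 leads to a contradiction, so it's in house 5.
The person who drives a van is narrowed to house 1 or 5; consider each.
Placing it in house 1 leads to a contradiction, so it's in house 5.
The person with the emerald is narrowed to house 2 or 3 or 4; consider each.
Placing it in house 3 and house 4 leads to a contradiction, so it's in house 2.
The person with the pearl is in house 3 (clue 2).
Clue 10: the person with the spruce tree is in house 1.
The only gemstone still possible for house 5 is ruby.
The person with the pine tree is in house 4 (clue 4).
Clue 5: the person who drives a pickup is in house 2.
The person who drives a convertible is in house 4 (clue 6).
So house 4 gets garnet for gemstone.
Clue 1 places the person with the hickory tree in house 2.
Clue 1 places the person who drives a sedan in house 1.
The only tree still possible for house 3 is fir.
House 3's vehicle must be coupe (nothing else left).
So: house 1 = topaz/spruce/sedan, house 2 = emerald/hickory/pickup, house 3 = pearl/fir/coupe, house 4 = garnet/pine/convertible, house 5 = ruby/cedar/van.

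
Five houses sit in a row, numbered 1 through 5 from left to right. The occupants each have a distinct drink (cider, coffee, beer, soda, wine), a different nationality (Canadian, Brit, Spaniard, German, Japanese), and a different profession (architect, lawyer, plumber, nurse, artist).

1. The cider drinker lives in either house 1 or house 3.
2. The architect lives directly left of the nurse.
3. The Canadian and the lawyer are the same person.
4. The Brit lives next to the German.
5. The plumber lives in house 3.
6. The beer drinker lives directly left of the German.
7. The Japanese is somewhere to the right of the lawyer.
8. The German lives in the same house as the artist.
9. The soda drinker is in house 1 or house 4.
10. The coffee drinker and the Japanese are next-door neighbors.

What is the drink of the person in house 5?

coffee

From clue 5, the plumber must be in house 3.
The cider drinker is narrowed to house 1 or 3; consider each.
Placing it in house 1 leads to a contradiction, so it's in house 3.
The beer drinker is narrowed to house 1 or 4; consider each.
Placing it in house 4 leads to a contradiction, so it's in house 1.
By clue 6, the German is in house 2.
From clue 8, the artist must be in house 2.
House 4 drink: only soda fits.
House 5 profession: only nurse fits.
Clue 2: the architect is in house 4.
House 5 nationality: only Spaniard fits.
The only profession still possible for house 1 is lawyer.
Clue 3 places the Canadian in house 1.
So house 3 gets Brit for nationality.
That leaves Japanese as the nationality for house 4.
From clue 10, the coffee drinker must be in house 5.
So house 2 gets wine for drink.
So: house 1 = beer/Canadian/lawyer, house 2 = wine/German/artist, house 3 = cider/Brit/plumber, house 4 = soda/Japanese/architect, house 5 = coffee/Spaniard/nurse.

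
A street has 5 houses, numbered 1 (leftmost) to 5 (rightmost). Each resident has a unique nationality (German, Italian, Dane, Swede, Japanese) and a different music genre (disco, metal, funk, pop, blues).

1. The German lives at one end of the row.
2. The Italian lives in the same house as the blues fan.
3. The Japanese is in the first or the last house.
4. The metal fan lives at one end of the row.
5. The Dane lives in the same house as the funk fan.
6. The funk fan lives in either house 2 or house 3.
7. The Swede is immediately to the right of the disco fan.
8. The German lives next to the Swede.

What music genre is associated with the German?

The Dane is narrowed to house 2 or 3; consider each.
Placing it in house 2 leads to a contradiction, so it's in house 3.
From clue 5, the funk fan must be in house 3.
From clue 7, the Swede must be in house 2.
The German is in house 1 (clue 8).
The only nationality still possible for house 4 is Italian.
House 5 nationality: only Japanese fits.
So house 1 gets disco for music genre.
The only music genre still possible for house 5 is metal.
By clue 2, the blues fan is in house 4.
House 2's music genre must be pop (nothing else left).
So: house 1 = German/disco, house 2 = Swede/pop, house 3 = Dane/funk, house 4 = Italian/blues, house 5 = Japanese/metal.

disco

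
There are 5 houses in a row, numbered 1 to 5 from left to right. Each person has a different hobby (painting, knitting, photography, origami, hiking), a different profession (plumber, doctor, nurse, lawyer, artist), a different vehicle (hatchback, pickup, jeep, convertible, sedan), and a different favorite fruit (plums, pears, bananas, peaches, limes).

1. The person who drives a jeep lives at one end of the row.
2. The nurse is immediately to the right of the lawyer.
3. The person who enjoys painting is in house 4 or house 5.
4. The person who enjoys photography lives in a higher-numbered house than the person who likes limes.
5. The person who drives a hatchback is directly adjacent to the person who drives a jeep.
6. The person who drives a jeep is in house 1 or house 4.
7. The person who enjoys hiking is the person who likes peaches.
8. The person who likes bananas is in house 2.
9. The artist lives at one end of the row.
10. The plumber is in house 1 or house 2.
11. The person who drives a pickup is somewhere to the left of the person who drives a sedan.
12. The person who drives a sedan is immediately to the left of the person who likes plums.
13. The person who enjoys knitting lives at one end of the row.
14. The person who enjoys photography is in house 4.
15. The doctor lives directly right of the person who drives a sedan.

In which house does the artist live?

Clue 6 places the person who drives a jeep in house 1.
The person who likes bananas is in house 2 (clue 8).
Clue 14: the person who enjoys photography is in house 4.
So house 5 gets convertible for vehicle.
The person who drives a hatchback is in house 2 (clue 5).
That leaves knitting as the hobby for house 1.
House 2's hobby must be origami (nothing else left).
So house 3 gets hiking for hobby.
House 5 hobby: only painting fits.
So house 3 gets pickup for vehicle.
House 4 vehicle: only sedan fits.
From clue 7, the person who likes peaches must be in house 3.
From clue 12, the person who likes plums must be in house 5.
The doctor is in house 5 (clue 15).
So house 1 gets artist for profession.
That leaves limes as the favorite fruit for house 1.
The only favorite fruit still possible for house 4 is pears.
That leaves plumber as the profession for house 2.
House 3 profession: only lawyer fits.
The only profession still possible for house 4 is nurse.
So: house 1 = knitting/artist/jeep/limes, house 2 = origami/plumber/hatchback/bananas, house 3 = hiking/lawyer/pickup/peaches, house 4 = photography/nurse/sedan/pears, house 5 = painting/doctor/convertible/plums.

1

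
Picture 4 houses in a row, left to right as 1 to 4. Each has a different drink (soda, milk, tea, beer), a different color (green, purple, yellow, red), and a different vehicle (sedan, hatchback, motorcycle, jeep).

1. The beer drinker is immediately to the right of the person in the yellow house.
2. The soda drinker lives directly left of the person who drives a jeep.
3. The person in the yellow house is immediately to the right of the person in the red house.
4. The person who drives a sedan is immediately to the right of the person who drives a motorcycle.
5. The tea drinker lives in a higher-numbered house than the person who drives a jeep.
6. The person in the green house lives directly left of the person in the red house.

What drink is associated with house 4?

beer

Clue 6 places the person in the green house in house 1.
The person in the red house is in house 2 (clue 6).
House 4's color must be purple (nothing else left).
The beer drinker is in house 4 (clue 1).
House 3's color must be yellow (nothing else left).
The person who drives a jeep is in house 2 (clue 5).
The only drink still possible for house 3 is tea.
Clue 2: the soda drinker is in house 1.
Clue 4 places the person who drives a sedan in house 4.
Clue 4: the person who drives a motorcycle is in house 3.
That leaves milk as the drink for house 2.
House 1's vehicle must be hatchback (nothing else left).
So: house 1 = soda/green/hatchback, house 2 = milk/red/jeep, house 3 = tea/yellow/motorcycle, house 4 = beer/purple/sedan.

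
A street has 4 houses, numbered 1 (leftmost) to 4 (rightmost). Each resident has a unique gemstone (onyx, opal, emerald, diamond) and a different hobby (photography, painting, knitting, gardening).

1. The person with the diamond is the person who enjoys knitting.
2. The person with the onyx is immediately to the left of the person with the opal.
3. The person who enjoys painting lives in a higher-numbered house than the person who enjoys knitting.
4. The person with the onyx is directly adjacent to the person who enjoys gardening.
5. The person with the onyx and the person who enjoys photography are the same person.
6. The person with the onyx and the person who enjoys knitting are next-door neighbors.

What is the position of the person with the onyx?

2

The person with the diamond is narrowed to house 1 or 2 or 3; consider each.
Placing it in house 2 and house 3 leads to a contradiction, so it's in house 1.
The person who enjoys knitting is in house 1 (clue 1).
From clue 6, the person with the onyx must be in house 2.
From clue 2, the person with the opal must be in house 3.
By clue 4, the person who enjoys gardening is in house 3.
By clue 5, the person who enjoys photography is in house 2.
House 4 gemstone: only emerald fits.
So house 4 gets painting for hobby.
So: house 1 = diamond/knitting, house 2 = onyx/photography, house 3 = opal/gardening, house 4 = emerald/painting.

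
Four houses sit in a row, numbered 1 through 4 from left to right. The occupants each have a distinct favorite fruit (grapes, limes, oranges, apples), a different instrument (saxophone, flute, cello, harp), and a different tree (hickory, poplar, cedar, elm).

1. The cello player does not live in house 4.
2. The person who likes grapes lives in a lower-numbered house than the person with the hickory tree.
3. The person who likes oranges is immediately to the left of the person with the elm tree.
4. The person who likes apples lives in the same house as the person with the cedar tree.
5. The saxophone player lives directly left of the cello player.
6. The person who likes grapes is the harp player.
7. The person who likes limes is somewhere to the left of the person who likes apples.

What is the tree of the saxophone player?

The only favorite fruit still possible for house 4 is apples.
So house 4 gets flute for instrument.
Clue 4: the person with the cedar tree is in house 4.
House 1 tree: only poplar fits.
That leaves limes as the favorite fruit for house 3.
House 3's instrument must be cello (nothing else left).
By clue 5, the saxophone player is in house 2.
That leaves harp as the instrument for house 1.
Clue 6 places the person who likes grapes in house 1.
That leaves oranges as the favorite fruit for house 2.
By clue 3, the person with the elm tree is in house 3.
The only tree still possible for house 2 is hickory.
So: house 1 = grapes/harp/poplar, house 2 = oranges/saxophone/hickory, house 3 = limes/cello/elm, house 4 = apples/flute/cedar.

hickory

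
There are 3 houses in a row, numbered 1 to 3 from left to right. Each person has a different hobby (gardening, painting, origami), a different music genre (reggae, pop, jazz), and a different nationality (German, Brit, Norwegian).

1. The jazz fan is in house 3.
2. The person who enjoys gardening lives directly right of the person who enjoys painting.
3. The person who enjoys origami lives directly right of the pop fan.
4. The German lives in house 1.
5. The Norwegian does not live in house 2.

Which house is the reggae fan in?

1

Clue 1 places the jazz fan in house 3.
The German is in house 1 (clue 4).
That leaves painting as the hobby for house 1.
That leaves Brit as the nationality for house 2.
House 3 nationality: only Norwegian fits.
By clue 2, the person who enjoys gardening is in house 2.
That leaves origami as the hobby for house 3.
Clue 3 places the pop fan in house 2.
So house 1 gets reggae for music genre.
So: house 1 = painting/reggae/German, house 2 = gardening/pop/Brit, house 3 = origami/jazz/Norwegian.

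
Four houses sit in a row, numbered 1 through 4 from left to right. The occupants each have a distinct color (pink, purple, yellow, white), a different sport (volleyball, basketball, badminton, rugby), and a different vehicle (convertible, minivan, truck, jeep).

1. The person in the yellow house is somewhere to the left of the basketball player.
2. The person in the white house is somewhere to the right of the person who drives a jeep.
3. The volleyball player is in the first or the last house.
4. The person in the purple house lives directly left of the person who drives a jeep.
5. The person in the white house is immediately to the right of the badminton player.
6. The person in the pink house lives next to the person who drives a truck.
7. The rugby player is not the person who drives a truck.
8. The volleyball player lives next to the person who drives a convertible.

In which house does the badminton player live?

3

The person in the purple house is narrowed to house 1 or 2; consider each.
Placing it in house 1 leads to a contradiction, so it's in house 2.
From clue 4, the person who drives a jeep must be in house 3.
Clue 2: the person in the white house is in house 4.
Clue 5 places the badminton player in house 3.
By clue 8, the volleyball player is in house 1.
House 1 vehicle: only minivan fits.
That leaves convertible as the vehicle for house 2.
So house 4 gets truck for vehicle.
The person in the pink house is in house 3 (clue 6).
From clue 7, the rugby player must be in house 2.
So house 1 gets yellow for color.
House 4 sport: only basketball fits.
So: house 1 = yellow/volleyball/minivan, house 2 = purple/rugby/convertible, house 3 = pink/badminton/jeep, house 4 = white/basketball/truck.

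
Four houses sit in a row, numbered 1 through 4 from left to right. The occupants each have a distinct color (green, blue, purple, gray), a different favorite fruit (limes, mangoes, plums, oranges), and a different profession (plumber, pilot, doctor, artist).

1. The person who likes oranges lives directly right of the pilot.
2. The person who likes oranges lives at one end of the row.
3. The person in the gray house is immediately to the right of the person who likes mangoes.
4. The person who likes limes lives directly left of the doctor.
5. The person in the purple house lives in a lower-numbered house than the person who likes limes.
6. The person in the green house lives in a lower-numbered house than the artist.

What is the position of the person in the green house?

By clue 2, the person who likes oranges is in house 4.
From clue 1, the pilot must be in house 3.
House 1 profession: only plumber fits.
That leaves artist as the profession for house 2.
So house 4 gets doctor for profession.
By clue 4, the person who likes limes is in house 3.
From clue 6, the person in the green house must be in house 1.
So house 2 gets purple for color.
From clue 3, the person in the gray house must be in house 3.
From clue 3, the person who likes mangoes must be in house 2.
The only color still possible for house 4 is blue.
House 1 favorite fruit: only plums fits.
So: house 1 = green/plums/plumber, house 2 = purple/mangoes/artist, house 3 = gray/limes/pilot, house 4 = blue/oranges/doctor.

1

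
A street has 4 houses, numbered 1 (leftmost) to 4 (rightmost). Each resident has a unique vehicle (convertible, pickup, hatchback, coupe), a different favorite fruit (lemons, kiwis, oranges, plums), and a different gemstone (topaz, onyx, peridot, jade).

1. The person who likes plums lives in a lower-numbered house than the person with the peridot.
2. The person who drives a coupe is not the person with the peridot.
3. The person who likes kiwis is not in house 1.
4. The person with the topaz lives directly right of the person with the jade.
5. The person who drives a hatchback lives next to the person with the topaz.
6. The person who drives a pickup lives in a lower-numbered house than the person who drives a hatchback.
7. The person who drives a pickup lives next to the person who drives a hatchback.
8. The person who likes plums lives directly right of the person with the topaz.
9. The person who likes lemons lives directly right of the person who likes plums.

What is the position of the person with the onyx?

3

Clue 8 places the person who likes plums in house 3.
From clue 8, the person with the topaz must be in house 2.
The person who likes lemons is in house 4 (clue 9).
So house 1 gets oranges for favorite fruit.
House 2's favorite fruit must be kiwis (nothing else left).
Clue 1 places the person with the peridot in house 4.
By clue 4, the person with the jade is in house 1.
Clue 5 places the person who drives a hatchback in house 3.
Clue 7 places the person who drives a pickup in house 2.
The only vehicle still possible for house 1 is coupe.
The only vehicle still possible for house 4 is convertible.
House 3 gemstone: only onyx fits.
So: house 1 = coupe/oranges/jade, house 2 = pickup/kiwis/topaz, house 3 = hatchback/plums/onyx, house 4 = convertible/lemons/peridot.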